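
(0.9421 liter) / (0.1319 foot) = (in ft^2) 0.2522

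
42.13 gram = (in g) 42.13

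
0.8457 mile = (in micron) 1.361e+09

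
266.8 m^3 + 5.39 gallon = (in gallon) 7.049e+04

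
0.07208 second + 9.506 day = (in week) 1.358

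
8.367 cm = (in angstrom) 8.367e+08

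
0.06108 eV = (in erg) 9.786e-14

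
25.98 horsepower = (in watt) 1.937e+04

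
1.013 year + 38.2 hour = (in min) 5.347e+05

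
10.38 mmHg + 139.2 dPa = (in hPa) 13.98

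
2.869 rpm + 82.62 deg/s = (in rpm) 16.64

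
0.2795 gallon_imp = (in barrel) 0.007992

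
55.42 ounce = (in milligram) 1.571e+06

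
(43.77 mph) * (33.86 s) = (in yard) 724.6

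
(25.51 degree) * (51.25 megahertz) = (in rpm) 2.179e+08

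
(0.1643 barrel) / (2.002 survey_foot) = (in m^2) 0.04281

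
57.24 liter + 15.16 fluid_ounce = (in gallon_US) 15.24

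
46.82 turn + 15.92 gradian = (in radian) 294.4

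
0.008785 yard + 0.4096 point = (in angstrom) 8.178e+07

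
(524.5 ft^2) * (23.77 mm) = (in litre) 1158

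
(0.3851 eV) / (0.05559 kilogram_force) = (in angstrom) 1.132e-09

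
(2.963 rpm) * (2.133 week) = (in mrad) 4.003e+08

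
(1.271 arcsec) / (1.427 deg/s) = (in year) 7.845e-12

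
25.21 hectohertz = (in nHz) 2.521e+12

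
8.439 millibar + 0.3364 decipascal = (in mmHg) 6.33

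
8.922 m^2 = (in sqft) 96.04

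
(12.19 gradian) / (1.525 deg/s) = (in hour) 0.001998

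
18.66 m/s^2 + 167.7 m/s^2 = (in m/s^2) 186.4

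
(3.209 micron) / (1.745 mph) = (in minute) 6.856e-08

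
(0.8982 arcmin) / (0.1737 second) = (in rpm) 0.01436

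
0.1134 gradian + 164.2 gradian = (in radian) 2.581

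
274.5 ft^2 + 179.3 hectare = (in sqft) 1.93e+07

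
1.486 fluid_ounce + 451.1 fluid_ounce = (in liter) 13.38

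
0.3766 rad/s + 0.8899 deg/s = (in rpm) 3.745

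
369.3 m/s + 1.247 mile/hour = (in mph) 827.3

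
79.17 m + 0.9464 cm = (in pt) 2.244e+05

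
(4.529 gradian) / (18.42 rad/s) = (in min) 6.437e-05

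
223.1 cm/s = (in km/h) 8.032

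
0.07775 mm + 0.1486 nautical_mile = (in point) 7.801e+05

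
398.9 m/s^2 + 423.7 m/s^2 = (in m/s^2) 822.6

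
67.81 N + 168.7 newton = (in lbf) 53.17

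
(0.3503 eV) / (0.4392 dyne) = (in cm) 1.278e-12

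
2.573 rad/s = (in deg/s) 147.4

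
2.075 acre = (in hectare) 0.8397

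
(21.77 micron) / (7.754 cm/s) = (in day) 3.25e-09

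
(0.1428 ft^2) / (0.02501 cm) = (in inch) 2088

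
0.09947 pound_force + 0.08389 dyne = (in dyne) 4.425e+04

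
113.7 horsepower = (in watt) 8.479e+04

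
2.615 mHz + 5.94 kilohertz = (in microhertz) 5.94e+09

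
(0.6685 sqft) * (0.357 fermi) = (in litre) 2.217e-14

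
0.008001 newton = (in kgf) 0.0008159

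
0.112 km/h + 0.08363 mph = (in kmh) 0.2466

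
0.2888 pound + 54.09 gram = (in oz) 6.529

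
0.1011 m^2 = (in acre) 2.498e-05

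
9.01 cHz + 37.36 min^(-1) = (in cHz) 71.28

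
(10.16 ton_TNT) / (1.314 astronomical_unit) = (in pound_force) 0.04862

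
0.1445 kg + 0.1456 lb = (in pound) 0.4642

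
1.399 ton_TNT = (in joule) 5.853e+09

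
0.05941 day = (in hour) 1.426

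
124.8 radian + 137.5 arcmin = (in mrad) 1.248e+05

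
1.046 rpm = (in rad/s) 0.1095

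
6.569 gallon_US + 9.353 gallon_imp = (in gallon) 17.8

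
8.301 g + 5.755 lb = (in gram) 2619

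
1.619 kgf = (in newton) 15.88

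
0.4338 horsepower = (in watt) 323.5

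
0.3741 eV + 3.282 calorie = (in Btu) 0.01302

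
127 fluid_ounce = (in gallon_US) 0.9922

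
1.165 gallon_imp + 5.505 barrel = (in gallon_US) 232.6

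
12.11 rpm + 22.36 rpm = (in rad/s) 3.61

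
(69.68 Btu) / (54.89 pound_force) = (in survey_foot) 987.8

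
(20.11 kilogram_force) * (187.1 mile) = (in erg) 5.938e+14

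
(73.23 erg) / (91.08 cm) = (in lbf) 1.808e-06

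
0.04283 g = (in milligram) 42.83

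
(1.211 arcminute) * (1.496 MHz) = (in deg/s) 3.019e+04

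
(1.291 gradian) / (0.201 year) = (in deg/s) 1.833e-07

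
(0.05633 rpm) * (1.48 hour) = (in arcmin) 1.08e+05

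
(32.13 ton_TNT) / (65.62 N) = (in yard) 2.24e+09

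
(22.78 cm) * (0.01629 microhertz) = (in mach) 1.09e-11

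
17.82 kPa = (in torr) 133.7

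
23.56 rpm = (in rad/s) 2.467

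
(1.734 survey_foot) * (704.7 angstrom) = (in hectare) 3.725e-12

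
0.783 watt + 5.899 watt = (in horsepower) 0.008961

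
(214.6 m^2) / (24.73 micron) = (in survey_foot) 2.847e+07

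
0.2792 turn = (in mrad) 1754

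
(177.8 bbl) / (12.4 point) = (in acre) 1.597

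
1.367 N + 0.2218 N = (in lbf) 0.3572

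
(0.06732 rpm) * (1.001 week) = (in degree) 2.445e+05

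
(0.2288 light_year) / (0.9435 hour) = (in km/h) 2.294e+12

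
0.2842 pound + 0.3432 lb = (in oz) 10.04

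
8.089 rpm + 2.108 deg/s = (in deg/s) 50.64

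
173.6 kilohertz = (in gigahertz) 0.0001736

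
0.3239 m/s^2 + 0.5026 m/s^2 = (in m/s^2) 0.8265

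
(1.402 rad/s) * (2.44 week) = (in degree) 1.185e+08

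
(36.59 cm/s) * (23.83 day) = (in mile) 468.1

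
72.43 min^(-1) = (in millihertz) 1207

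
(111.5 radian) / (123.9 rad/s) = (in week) 1.488e-06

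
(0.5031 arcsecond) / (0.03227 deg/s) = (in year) 1.373e-10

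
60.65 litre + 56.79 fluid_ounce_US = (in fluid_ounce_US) 2108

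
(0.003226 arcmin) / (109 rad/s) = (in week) 1.423e-14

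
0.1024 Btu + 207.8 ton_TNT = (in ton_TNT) 207.8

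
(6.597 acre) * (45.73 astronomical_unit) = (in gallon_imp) 4.017e+19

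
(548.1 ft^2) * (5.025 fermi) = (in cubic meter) 2.559e-13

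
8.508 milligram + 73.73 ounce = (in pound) 4.608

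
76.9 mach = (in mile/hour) 5.857e+04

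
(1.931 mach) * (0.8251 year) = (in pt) 4.85e+13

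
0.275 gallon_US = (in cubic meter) 0.001041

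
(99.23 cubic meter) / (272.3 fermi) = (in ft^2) 3.923e+15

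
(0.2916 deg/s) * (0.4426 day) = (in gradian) 1.239e+04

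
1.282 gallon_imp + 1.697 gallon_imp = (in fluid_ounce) 457.9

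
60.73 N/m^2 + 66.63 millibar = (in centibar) 6.724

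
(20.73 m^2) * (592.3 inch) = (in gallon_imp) 6.86e+04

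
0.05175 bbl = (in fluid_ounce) 278.2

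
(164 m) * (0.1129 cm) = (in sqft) 1.993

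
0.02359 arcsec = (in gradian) 7.281e-06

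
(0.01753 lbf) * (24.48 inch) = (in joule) 0.04849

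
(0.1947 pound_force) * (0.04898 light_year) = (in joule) 4.013e+14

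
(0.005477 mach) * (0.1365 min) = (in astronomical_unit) 1.021e-10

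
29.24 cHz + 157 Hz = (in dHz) 1573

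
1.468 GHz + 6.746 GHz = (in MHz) 8214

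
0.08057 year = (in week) 4.201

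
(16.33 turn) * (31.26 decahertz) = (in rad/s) 3.207e+04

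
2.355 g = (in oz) 0.08307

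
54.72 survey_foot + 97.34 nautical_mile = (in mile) 112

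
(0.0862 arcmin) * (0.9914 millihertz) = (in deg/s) 1.424e-06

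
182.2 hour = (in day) 7.592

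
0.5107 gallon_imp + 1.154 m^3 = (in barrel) 7.273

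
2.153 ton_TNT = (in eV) 5.622e+28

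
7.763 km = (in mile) 4.824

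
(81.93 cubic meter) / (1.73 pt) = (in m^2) 1.342e+05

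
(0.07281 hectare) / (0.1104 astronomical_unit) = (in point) 0.000125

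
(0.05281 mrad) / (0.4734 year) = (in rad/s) 3.537e-12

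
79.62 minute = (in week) 0.007899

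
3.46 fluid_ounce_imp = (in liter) 0.09831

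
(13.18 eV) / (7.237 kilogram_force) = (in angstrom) 2.975e-10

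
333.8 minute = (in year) 0.0006351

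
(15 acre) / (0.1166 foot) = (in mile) 1061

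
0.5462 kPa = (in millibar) 5.462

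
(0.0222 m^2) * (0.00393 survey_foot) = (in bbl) 0.0001673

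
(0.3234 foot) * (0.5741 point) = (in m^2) 1.996e-05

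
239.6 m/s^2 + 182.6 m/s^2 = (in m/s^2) 422.2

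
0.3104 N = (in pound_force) 0.06978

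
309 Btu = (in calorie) 7.792e+04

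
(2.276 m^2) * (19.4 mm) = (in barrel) 0.2777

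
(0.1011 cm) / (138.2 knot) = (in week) 2.351e-11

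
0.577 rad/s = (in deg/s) 33.06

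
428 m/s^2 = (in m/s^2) 428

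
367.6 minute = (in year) 0.0006994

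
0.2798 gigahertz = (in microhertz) 2.798e+14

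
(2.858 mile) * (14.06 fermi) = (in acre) 1.598e-14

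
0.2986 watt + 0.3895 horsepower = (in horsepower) 0.3899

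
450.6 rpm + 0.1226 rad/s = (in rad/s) 47.31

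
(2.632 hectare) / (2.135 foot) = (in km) 40.45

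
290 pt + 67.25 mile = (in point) 3.068e+08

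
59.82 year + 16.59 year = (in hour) 6.694e+05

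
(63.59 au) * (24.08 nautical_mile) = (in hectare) 4.242e+13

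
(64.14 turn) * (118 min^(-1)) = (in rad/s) 792.6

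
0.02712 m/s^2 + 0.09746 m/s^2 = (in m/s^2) 0.1246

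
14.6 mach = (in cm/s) 4.971e+05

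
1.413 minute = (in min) 1.413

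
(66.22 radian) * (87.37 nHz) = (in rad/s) 5.786e-06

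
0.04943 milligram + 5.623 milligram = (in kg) 5.672e-06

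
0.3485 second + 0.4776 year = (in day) 174.3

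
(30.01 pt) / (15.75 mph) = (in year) 4.768e-11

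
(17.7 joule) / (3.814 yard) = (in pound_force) 1.141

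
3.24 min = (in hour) 0.054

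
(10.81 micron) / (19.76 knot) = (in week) 1.758e-12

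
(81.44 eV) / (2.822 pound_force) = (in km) 1.039e-21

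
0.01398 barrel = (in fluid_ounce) 75.16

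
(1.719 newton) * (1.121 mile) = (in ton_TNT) 7.412e-07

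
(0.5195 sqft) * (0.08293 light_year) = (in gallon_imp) 8.329e+15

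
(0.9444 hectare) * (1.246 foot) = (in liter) 3.587e+06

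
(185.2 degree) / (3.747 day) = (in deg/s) 0.0005721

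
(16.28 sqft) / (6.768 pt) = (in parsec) 2.053e-14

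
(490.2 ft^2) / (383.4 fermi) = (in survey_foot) 3.897e+14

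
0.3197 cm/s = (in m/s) 0.003197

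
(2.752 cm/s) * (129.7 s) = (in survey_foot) 11.71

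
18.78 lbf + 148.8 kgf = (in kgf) 157.3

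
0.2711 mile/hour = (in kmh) 0.4363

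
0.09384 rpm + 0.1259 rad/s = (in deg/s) 7.777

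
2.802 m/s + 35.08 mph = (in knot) 35.93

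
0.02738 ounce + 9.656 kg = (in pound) 21.29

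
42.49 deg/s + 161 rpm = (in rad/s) 17.6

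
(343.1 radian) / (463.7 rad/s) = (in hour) 0.0002055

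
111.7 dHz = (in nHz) 1.117e+10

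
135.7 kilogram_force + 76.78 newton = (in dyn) 1.408e+08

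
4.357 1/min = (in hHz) 0.0007262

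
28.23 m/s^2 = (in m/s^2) 28.23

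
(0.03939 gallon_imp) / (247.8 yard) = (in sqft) 8.507e-06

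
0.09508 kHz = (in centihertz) 9508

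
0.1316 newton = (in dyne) 1.316e+04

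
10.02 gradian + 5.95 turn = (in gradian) 2390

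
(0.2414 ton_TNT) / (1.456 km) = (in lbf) 1.559e+05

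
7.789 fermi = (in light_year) 8.233e-31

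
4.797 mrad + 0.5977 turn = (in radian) 3.76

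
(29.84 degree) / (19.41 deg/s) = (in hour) 0.000427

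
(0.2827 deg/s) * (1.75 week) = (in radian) 5222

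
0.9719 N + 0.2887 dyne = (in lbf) 0.2185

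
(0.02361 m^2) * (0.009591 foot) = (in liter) 0.06902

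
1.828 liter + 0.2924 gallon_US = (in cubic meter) 0.002935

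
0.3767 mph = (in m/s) 0.1684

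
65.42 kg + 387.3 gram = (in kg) 65.81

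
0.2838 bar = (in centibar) 28.38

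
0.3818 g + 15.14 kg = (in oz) 534.1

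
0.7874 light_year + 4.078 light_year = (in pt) 1.305e+20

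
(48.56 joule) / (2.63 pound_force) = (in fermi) 4.151e+15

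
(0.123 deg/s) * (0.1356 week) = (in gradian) 1.121e+04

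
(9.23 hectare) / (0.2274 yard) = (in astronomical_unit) 2.967e-06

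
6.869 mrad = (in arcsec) 1417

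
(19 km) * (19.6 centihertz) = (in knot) 7239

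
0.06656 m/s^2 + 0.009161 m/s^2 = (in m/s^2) 0.07572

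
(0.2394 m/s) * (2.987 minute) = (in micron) 4.291e+07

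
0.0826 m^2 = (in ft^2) 0.8891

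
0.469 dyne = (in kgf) 4.782e-07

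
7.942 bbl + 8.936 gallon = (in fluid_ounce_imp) 4.563e+04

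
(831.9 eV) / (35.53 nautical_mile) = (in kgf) 2.065e-22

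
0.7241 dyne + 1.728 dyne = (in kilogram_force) 2.5e-06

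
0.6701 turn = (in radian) 4.21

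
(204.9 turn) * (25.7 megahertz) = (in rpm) 3.16e+11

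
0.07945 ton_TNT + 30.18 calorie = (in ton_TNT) 0.07945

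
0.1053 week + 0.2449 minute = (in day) 0.7373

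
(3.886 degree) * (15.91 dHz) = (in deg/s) 6.183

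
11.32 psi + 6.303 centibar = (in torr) 632.7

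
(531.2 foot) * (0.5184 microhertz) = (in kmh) 0.0003022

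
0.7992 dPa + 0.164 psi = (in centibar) 1.131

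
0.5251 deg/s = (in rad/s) 0.009165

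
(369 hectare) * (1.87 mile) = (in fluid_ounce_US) 3.755e+14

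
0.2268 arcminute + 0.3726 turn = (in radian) 2.341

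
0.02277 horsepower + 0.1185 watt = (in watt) 17.1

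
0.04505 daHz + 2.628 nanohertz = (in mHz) 450.5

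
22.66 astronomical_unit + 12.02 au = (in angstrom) 5.188e+22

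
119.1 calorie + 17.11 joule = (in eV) 3.217e+21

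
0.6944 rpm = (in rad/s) 0.07272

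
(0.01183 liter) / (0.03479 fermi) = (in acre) 8.403e+07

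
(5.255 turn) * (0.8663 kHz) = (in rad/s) 2.86e+04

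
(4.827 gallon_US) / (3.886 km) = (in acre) 1.162e-09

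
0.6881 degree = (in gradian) 0.7646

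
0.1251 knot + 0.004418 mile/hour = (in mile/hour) 0.1484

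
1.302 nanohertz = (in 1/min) 7.812e-08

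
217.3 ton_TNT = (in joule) 9.092e+11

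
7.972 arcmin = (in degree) 0.1329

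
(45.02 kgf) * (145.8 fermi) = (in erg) 0.0006437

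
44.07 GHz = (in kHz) 4.407e+07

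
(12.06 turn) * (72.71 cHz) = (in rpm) 526.1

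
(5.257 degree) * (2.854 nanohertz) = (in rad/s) 2.619e-10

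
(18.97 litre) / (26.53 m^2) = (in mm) 0.715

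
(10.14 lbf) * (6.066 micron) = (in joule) 0.0002736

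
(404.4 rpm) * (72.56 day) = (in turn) 4.225e+07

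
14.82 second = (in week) 2.45e-05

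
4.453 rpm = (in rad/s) 0.4663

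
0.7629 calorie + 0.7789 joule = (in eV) 2.478e+19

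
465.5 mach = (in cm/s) 1.585e+07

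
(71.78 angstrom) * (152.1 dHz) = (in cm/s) 1.092e-05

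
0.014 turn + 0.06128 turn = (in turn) 0.07528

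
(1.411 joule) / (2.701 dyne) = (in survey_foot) 1.714e+05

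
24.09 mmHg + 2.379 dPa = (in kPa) 3.212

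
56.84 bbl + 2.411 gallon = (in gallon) 2390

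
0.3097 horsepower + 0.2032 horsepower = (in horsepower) 0.5129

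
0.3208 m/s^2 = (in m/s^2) 0.3208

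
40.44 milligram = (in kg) 4.044e-05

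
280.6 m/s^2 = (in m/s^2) 280.6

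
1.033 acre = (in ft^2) 4.5e+04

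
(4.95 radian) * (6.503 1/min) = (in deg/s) 30.74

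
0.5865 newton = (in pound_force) 0.1319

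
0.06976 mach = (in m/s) 23.75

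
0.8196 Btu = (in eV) 5.397e+21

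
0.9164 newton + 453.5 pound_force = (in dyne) 2.018e+08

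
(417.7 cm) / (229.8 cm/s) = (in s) 1.818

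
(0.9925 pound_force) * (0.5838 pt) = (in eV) 5.675e+15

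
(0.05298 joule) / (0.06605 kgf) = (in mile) 5.082e-05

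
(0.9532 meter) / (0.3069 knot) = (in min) 0.1006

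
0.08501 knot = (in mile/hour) 0.09783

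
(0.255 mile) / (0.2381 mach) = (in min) 0.08436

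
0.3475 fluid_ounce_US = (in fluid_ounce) 0.3475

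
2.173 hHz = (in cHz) 2.173e+04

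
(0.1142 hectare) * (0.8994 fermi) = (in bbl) 6.46e-12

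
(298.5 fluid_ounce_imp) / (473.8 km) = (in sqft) 1.927e-07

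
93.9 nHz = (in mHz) 9.39e-05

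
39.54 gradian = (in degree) 35.59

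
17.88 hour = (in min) 1073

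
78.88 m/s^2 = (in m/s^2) 78.88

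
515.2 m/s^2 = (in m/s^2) 515.2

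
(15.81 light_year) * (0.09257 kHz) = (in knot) 2.691e+19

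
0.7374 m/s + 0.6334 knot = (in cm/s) 106.3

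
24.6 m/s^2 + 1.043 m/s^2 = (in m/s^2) 25.64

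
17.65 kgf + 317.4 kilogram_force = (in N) 3286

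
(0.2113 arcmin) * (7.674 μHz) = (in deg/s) 2.703e-08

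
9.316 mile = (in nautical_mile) 8.095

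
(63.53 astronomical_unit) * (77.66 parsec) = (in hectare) 2.277e+27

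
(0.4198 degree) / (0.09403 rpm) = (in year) 2.359e-08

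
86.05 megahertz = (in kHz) 8.605e+04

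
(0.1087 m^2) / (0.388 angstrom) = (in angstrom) 2.802e+19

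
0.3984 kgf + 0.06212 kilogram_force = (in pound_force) 1.015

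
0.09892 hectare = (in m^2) 989.2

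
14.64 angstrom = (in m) 1.464e-09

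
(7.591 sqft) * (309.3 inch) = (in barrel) 34.85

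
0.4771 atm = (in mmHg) 362.6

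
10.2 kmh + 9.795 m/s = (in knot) 24.55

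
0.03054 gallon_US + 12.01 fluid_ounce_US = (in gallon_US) 0.1244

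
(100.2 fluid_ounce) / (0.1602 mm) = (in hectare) 0.00185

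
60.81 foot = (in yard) 20.27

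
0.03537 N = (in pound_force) 0.007951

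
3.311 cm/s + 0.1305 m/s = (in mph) 0.366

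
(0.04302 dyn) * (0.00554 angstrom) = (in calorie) 5.696e-20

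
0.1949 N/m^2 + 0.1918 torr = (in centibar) 0.02577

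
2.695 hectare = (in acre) 6.659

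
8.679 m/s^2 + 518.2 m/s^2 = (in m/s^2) 526.9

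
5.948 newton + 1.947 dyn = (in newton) 5.948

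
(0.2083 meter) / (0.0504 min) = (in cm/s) 6.888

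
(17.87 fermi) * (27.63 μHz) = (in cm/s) 4.937e-17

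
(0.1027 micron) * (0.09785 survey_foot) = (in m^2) 3.063e-09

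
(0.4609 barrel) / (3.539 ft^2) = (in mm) 222.9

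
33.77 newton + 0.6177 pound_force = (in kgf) 3.724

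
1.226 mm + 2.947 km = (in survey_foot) 9669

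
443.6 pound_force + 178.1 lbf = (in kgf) 282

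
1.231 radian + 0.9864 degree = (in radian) 1.248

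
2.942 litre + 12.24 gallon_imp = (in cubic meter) 0.05859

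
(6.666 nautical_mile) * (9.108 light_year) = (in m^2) 1.064e+21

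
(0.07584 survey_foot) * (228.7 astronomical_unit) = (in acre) 1.954e+08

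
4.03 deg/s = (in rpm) 0.6717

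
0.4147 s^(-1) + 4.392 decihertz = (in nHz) 8.539e+08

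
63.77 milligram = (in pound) 0.0001406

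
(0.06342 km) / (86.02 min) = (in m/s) 0.01229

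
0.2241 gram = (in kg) 0.0002241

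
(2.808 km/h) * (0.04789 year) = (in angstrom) 1.178e+16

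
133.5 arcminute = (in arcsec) 8010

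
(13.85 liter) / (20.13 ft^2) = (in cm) 0.7406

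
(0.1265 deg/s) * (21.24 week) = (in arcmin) 9.75e+07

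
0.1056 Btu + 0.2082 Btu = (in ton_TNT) 7.913e-08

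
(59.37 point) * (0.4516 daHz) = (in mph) 0.2116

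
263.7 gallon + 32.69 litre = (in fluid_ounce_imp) 3.628e+04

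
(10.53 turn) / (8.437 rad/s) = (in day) 9.076e-05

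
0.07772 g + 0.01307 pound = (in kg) 0.006006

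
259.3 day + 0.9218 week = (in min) 3.827e+05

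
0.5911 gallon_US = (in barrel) 0.01407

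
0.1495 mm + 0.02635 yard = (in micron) 2.424e+04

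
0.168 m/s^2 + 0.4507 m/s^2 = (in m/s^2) 0.6187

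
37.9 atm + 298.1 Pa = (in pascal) 3.841e+06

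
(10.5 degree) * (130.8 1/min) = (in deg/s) 22.89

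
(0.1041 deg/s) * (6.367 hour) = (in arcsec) 8.59e+06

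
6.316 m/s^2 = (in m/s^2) 6.316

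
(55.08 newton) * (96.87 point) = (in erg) 1.882e+07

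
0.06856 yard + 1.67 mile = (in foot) 8818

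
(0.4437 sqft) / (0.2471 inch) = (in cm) 656.8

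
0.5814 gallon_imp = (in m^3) 0.002643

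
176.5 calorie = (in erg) 7.385e+09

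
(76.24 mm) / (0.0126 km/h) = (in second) 21.78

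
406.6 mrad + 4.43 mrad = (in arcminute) 1413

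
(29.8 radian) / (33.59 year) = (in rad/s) 2.813e-08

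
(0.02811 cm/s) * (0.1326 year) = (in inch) 4.628e+04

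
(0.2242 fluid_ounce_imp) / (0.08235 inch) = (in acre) 7.526e-07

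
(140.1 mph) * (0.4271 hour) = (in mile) 59.84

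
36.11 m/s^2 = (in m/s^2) 36.11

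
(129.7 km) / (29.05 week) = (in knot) 0.01435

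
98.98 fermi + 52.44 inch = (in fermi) 1.332e+15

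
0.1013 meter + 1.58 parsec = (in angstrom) 4.875e+26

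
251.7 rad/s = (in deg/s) 1.442e+04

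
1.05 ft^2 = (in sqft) 1.05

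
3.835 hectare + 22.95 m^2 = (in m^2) 3.837e+04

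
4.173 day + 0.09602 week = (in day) 4.845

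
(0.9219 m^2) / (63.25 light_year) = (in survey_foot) 5.055e-18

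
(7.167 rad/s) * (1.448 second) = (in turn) 1.652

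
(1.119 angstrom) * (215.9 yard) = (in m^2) 2.209e-08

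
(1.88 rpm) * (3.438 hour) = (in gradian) 1.551e+05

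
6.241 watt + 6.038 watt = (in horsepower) 0.01647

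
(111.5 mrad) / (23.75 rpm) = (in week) 7.413e-08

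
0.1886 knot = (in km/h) 0.3493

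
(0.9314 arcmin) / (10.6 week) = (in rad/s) 4.226e-11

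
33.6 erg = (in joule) 3.36e-06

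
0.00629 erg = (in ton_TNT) 1.503e-19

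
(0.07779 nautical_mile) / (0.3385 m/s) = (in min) 7.093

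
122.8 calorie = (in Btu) 0.487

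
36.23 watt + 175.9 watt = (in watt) 212.1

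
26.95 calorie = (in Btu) 0.1069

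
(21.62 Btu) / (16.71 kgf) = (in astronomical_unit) 9.305e-10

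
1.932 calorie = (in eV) 5.045e+19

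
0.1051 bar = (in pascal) 1.051e+04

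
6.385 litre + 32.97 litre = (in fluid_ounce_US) 1331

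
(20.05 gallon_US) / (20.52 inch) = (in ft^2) 1.567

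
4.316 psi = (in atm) 0.2937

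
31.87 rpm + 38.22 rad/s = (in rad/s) 41.56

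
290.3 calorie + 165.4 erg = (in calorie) 290.3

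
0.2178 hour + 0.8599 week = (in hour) 144.7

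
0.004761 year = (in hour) 41.71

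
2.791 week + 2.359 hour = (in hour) 471.2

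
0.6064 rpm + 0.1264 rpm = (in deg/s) 4.397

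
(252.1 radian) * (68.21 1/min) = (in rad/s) 286.6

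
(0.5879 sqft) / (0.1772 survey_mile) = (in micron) 191.5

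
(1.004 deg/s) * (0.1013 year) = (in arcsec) 1.155e+10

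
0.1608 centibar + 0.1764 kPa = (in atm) 0.003328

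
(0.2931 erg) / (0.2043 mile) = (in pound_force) 2.004e-11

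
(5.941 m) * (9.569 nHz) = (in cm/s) 5.685e-06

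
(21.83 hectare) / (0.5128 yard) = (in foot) 1.527e+06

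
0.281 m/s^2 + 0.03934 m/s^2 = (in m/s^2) 0.3203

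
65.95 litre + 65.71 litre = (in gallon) 34.78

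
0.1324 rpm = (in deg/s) 0.7944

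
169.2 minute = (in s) 1.015e+04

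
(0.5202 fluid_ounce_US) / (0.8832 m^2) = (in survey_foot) 5.715e-05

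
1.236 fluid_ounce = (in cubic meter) 3.655e-05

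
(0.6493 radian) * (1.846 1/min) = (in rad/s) 0.01998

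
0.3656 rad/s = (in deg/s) 20.95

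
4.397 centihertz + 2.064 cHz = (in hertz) 0.06461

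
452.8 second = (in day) 0.005241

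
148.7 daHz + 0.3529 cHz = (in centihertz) 1.487e+05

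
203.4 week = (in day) 1424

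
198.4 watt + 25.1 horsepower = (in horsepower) 25.37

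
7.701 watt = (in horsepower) 0.01033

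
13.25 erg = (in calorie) 3.167e-07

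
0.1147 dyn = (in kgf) 1.17e-07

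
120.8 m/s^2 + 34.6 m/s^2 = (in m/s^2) 155.4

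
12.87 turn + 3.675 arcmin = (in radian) 80.87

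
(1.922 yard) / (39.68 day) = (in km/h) 1.845e-06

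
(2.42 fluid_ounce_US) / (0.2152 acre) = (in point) 0.0002329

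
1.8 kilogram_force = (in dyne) 1.765e+06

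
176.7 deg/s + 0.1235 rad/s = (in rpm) 30.63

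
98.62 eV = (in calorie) 3.776e-18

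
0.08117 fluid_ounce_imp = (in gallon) 0.0006093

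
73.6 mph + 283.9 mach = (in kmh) 3.481e+05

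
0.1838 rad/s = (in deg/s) 10.53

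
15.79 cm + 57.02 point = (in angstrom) 1.78e+09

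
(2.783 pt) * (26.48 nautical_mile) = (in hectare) 0.004815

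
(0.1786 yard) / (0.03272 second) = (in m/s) 4.991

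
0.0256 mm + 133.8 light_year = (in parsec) 41.02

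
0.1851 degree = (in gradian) 0.2057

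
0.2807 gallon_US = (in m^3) 0.001063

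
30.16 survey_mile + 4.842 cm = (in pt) 1.376e+08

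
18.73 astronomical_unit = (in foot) 9.193e+12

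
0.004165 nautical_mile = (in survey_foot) 25.31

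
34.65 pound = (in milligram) 1.572e+07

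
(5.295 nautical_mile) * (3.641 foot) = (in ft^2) 1.171e+05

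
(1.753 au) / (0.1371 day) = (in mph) 4.952e+07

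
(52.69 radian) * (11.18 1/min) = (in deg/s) 562.5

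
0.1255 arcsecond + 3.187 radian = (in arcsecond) 6.574e+05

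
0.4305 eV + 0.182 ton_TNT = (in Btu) 7.218e+05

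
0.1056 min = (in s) 6.336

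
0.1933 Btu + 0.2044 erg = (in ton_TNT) 4.874e-08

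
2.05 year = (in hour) 1.796e+04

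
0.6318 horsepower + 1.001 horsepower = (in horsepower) 1.633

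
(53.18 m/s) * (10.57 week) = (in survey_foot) 1.115e+09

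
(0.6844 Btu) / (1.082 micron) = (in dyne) 6.674e+13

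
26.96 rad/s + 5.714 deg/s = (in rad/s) 27.06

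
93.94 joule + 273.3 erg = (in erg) 9.394e+08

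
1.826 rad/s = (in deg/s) 104.6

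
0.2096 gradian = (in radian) 0.003292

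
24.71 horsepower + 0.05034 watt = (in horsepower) 24.71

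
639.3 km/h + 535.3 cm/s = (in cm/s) 1.829e+04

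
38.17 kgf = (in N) 374.3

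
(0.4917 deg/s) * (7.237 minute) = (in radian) 3.726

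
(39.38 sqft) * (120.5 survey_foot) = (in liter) 1.344e+05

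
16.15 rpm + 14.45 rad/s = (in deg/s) 924.8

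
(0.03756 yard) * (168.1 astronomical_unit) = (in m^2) 8.637e+11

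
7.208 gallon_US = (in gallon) 7.208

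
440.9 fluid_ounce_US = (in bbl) 0.08201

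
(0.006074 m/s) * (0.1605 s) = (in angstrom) 9.749e+06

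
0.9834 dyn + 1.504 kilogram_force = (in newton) 14.75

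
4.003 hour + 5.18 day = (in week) 0.7638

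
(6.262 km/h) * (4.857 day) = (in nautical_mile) 394.1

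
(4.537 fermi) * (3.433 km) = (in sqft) 1.677e-10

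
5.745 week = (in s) 3.475e+06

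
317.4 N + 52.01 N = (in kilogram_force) 37.67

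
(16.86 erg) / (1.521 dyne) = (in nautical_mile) 5.985e-05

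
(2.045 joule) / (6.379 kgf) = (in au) 2.185e-13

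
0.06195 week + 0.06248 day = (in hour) 11.91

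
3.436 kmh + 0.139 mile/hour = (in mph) 2.274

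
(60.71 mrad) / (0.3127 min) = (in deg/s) 0.1854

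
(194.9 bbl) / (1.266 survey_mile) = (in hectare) 1.521e-06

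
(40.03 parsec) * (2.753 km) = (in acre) 8.403e+17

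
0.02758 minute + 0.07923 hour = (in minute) 4.781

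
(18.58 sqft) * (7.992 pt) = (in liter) 4.867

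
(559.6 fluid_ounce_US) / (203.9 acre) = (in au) 1.341e-19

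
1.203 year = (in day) 439.1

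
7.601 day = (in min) 1.095e+04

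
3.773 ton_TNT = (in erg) 1.579e+17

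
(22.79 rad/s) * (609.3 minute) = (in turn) 1.326e+05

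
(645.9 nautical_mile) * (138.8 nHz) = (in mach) 0.0004876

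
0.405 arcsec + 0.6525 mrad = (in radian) 0.0006545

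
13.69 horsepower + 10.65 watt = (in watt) 1.022e+04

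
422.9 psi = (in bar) 29.16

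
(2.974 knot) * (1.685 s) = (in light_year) 2.725e-16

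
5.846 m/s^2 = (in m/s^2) 5.846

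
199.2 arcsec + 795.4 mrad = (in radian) 0.7964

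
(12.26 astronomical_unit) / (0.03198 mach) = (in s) 1.684e+11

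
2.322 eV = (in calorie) 8.892e-20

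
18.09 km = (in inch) 7.122e+05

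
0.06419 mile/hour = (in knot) 0.05578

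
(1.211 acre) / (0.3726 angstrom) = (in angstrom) 1.315e+24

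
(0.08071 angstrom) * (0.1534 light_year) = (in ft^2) 1.261e+05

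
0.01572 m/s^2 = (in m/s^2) 0.01572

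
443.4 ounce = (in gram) 1.257e+04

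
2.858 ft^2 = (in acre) 6.561e-05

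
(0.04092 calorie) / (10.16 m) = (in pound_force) 0.003788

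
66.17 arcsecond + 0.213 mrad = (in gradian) 0.03398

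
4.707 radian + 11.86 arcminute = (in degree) 269.9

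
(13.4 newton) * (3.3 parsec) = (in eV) 8.516e+36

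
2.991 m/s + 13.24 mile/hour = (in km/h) 32.08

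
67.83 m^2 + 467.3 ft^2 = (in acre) 0.02749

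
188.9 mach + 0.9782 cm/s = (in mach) 188.9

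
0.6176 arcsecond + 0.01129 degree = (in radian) 0.0002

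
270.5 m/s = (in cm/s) 2.705e+04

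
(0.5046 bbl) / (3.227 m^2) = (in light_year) 2.628e-18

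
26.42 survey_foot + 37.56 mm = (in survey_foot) 26.54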